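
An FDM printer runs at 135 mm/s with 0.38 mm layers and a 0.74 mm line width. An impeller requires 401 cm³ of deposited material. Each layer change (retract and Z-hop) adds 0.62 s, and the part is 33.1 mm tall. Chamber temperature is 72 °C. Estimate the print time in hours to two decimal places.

Bead cross-section = 0.38 × 0.74 = 0.2812 mm².
Total extruded path = 401000/0.2812 = 1426031.3 mm.
Extrusion time: 1426031.3 / 135 → 10563.2 s.
Layers = ⌈33.1/0.38⌉ = 88.
Layer-change overhead: 88 × 0.62 → 54.56 s.
Total = 10563.2 + 54.56 = 10617.76 s = 2.95 hours.

2.95 hours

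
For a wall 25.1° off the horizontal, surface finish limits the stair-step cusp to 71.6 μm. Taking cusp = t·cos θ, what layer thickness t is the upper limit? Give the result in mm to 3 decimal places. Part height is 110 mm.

0.079 mm

t = h_c / cos θ = 0.0716 / 0.9056 = 0.079 mm.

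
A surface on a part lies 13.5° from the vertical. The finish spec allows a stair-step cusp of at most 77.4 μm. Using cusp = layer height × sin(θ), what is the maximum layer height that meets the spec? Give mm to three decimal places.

0.332 mm

sin(13.5°) = 0.2334; t_max = 0.0774/0.2334 = 0.332 mm.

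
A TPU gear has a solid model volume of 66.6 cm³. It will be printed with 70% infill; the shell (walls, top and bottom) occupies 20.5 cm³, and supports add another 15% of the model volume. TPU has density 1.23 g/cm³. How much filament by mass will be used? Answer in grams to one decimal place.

77.2 g

Volume inside the shell = 66.6 − 20.5, so 46.1 cm³.
Infill volume: 0.70 × 46.1 → 32.27 cm³.
Support = 0.15 × 66.6, so 9.99 cm³.
Total extruded = 20.5 + 32.27 + 9.99 = 62.76 cm³.
Mass = 62.76 × 1.23, so 77.1948 g.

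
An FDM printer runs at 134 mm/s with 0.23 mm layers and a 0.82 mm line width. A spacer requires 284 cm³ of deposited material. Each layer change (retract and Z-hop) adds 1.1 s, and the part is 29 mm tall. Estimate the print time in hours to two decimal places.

Line area = 0.23 × 0.82 = 0.1886 mm².
Toolpath length = 284 cm³ / 0.1886 mm² = 284000 / 0.1886 = 1505832.4 mm.
Time extruding = 1505832.4 / 134 = 11237.6 s.
Layers = ⌈29/0.23⌉ = 127.
Z-hop total: 127 × 1.1 → 139.7 s.
Altogether 11237.6 + 139.7 = 11377.3 s, i.e. 3.16 hours.

3.16 hours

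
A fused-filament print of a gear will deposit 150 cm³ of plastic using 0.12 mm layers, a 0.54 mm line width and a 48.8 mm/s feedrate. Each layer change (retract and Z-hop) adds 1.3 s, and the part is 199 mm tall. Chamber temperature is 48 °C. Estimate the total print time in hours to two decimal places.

13.78 hours

Extrusion cross-section = 0.12 × 0.54, so 0.0648 mm².
Toolpath length = 150 cm³ / 0.0648 mm² = 150000 / 0.0648 = 2314814.8 mm.
Time extruding = 2314814.8 / 48.8 = 47434.7 s.
Number of layers: 199 / 0.12 → 1659 (rounded up).
Z-hop total: 1659 × 1.3 → 2156.7 s.
Altogether 47434.7 + 2156.7 = 49591.4 s, i.e. 13.78 hours.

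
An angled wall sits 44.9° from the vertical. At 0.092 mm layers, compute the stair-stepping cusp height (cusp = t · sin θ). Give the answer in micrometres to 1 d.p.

64.9 μm

Cusp = layer height × sin(44.9°) = 0.092 × 0.7059 = 0.064943 mm = 64.9 μm.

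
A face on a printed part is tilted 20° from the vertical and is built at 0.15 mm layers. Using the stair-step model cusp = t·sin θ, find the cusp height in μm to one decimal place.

51.3 μm

sin(20°) = 0.3420, so cusp = 0.15 × 0.3420 = 0.0513 mm → 51.3 μm.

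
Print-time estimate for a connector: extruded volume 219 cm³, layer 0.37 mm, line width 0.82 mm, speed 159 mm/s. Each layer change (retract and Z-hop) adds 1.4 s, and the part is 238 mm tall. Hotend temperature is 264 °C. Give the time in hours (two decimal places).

1.51 hours

Extrusion cross-section: 0.37 × 0.82 → 0.3034 mm².
Toolpath length = 219 cm³ / 0.3034 mm² = 219000 / 0.3034 = 721819.4 mm.
Print-move time = 721819.4 / 159, so 4539.7 s.
Layers = ⌈238/0.37⌉ = 644.
Z-hop total: 644 × 1.4 → 901.6 s.
Total = 4539.7 + 901.6 = 5441.3 s = 1.51 hours.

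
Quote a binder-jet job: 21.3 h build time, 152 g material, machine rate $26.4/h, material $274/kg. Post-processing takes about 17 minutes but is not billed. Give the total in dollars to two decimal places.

$603.97

Machine-time cost = 26.4 × 21.3 = $562.32.
Material cost: 274 × 152/1000 → $41.648.
Job cost: 562.32 + 41.648 = 603.968 ≈ $603.97.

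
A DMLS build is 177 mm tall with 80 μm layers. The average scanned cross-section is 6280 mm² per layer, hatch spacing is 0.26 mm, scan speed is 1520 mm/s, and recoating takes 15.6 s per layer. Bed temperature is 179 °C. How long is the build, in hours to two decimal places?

19.36 hours

Number of layers: 177 / 0.08 → 2213 (rounded up).
Scan path per layer = 6280 / 0.26 = 24153.8 mm.
Scan time per layer = 24153.8 / 1520 = 15.8907 s.
Per-layer time: 15.8907 + 15.6 → 31.4907 s.
Total: 2213 × 31.4907 s = 69688.9191 s → 19.36 hours.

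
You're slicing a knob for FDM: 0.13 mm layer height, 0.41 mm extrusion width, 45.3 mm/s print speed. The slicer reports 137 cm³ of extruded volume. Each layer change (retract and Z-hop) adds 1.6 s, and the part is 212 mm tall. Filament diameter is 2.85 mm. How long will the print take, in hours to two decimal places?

Extrusion cross-section: 0.13 × 0.41 → 0.0533 mm².
Path length: 137000 mm³ / 0.0533 mm² → 2570356.5 mm.
Extrusion time: 2570356.5 / 45.3 → 56740.8 s.
Layer count = ceil(212 / 0.13) = 1631.
Non-print overhead = 1631 × 1.6, so 2609.6 s.
Altogether 56740.8 + 2609.6 = 59350.4 s, i.e. 16.49 hours.

16.49 hours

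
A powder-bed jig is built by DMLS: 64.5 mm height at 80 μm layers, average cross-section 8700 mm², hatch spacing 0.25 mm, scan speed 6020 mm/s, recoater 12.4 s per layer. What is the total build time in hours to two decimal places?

Layer count = ceil(64.5 / 0.08) = 807.
Hatch length per layer = 8700 / 0.25 = 34800 mm.
Per-layer scan time = 34800 / 6020 = 5.7807 s.
Layer cycle = 5.7807 + 12.4 = 18.1807 s.
Total: 807 × 18.1807 s = 14671.8249 s → 4.08 hours.

4.08 hours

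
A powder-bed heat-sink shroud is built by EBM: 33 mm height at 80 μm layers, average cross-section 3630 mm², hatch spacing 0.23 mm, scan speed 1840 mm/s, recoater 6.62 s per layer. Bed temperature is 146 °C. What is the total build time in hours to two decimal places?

1.74 hours

Number of layers: 33 / 0.08 → 413 (rounded up).
Hatch length per layer: 3630 / 0.23 → 15782.6 mm.
Scan time per layer = 15782.6 / 1840, so 8.5775 s.
Per-layer time = 8.5775 + 6.62, so 15.1975 s.
413 layers × 15.1975 s/layer = 6276.5675 s, i.e. 1.74 hours.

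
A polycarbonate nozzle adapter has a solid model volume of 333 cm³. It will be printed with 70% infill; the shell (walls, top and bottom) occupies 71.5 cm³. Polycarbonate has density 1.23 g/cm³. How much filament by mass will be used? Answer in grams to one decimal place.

313.1 g

Infill region: 333 − 71.5 → 261.5 cm³.
Infill deposited = 0.70 × 261.5 = 183.05 cm³.
Deposited volume: 71.5 + 183.05 → 254.55 cm³.
Mass = 254.55 × 1.23 = 313.0965 g.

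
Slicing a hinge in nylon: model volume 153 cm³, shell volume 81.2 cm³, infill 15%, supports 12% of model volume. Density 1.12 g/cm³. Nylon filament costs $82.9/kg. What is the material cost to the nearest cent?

$10.24

Volume inside the shell: 153 − 81.2 → 71.8 cm³.
Infill volume = 0.15 × 71.8 = 10.77 cm³.
Support: 0.12 × 153 → 18.36 cm³.
Total printed volume = 81.2 + 10.77 + 18.36 = 110.33 cm³.
Mass = 110.33 × 1.12, so 123.5696 g.
Cost = 123.5696 g / 1000 × $82.9/kg = $10.24.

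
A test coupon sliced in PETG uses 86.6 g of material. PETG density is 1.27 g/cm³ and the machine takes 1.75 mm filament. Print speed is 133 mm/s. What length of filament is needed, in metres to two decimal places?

28.35 m

Extruded volume: 86.6/1.27 = 68.189 cm³ (68189 mm³).
Cross-section of 1.75 mm filament: π·(1.75/2)² = 2.4053 mm².
L = V/A = 68189/2.4053 = 28349.48 mm → 28.35 m.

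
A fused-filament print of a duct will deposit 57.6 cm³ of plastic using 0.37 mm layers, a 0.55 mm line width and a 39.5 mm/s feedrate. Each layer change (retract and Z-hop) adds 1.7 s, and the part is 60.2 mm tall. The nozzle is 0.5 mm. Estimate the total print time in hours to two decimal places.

2.07 hours

Line area: 0.37 × 0.55 → 0.2035 mm².
Path length: 57600 mm³ / 0.2035 mm² → 283046.7 mm.
Extrusion time = 283046.7 / 39.5, so 7165.7 s.
Layers = ⌈60.2/0.37⌉ = 163.
Z-hop total = 163 × 1.7 = 277.1 s.
Total = 7165.7 + 277.1 = 7442.8 s = 2.07 hours.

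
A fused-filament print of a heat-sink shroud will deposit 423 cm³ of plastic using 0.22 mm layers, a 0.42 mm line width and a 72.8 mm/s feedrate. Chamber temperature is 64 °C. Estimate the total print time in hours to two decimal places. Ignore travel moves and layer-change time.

17.47 hours

Extrusion cross-section = 0.22 × 0.42 = 0.0924 mm².
Toolpath length = 423 cm³ / 0.0924 mm² = 423000 / 0.0924 = 4577922.1 mm.
Extrusion time = 4577922.1 / 72.8 = 62883.5 s.
62883.5 s = 17.47 hours.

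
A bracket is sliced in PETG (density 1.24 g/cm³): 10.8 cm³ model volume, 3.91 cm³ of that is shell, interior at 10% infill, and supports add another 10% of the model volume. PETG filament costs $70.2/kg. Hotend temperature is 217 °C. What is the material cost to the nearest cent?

$0.49

Infill region = 10.8 − 3.91, so 6.89 cm³.
Deposited infill = 0.10 × 6.89, so 0.689 cm³.
Support: 0.10 × 10.8 → 1.08 cm³.
Deposited volume = 3.91 + 0.689 + 1.08, so 5.679 cm³.
Mass = 5.679 × 1.24 = 7.04196 g.
At $70.2/kg: 7.04196/1000 × 70.2 = $0.49.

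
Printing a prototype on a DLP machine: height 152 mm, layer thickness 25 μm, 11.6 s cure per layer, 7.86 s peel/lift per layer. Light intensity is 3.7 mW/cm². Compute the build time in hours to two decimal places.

32.87 hours

Number of layers: 152 / 0.025 → 6080 (rounded up).
Per-layer time = 11.6 + 7.86 = 19.46 s.
Total = 6080 × 19.46 = 118316.8 s = 32.87 hours.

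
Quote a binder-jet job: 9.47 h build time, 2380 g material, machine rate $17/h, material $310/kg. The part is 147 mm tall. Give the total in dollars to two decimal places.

Machine cost: 17 × 9.47 → $160.99.
Material cost: 310 × 2380/1000 → $737.80.
Total = 160.99 + 737.80 = $898.79.

$898.79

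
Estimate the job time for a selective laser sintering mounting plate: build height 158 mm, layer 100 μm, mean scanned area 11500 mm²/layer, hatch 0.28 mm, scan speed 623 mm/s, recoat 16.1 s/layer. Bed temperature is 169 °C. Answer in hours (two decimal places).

Layer count = ceil(158 / 0.1) = 1580.
Hatch length per layer: 11500 / 0.28 → 41071.4 mm.
Per-layer scan time = 41071.4 / 623 = 65.9252 s.
Per-layer time = 65.9252 + 16.1, so 82.0252 s.
Total: 1580 × 82.0252 s = 129599.816 s → 36.00 hours.

36.00 hours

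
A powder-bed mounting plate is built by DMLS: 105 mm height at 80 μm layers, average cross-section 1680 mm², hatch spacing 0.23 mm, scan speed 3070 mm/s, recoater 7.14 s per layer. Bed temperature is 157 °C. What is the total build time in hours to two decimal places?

3.47 hours

Number of layers: 105 / 0.08 → 1313 (rounded up).
Per-layer scan distance = 1680 / 0.23 = 7304.3 mm.
Scan time per layer: 7304.3 / 3070 → 2.3793 s.
Layer cycle = 2.3793 + 7.14, so 9.5193 s.
1313 layers × 9.5193 s/layer = 12498.8409 s, i.e. 3.47 hours.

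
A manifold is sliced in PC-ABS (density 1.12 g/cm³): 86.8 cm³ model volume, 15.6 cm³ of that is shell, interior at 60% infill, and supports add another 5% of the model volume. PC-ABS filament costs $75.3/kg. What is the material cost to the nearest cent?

Infill region = 86.8 − 15.6, so 71.2 cm³.
Deposited infill: 0.60 × 71.2 → 42.72 cm³.
Support: 0.05 × 86.8 → 4.34 cm³.
Total printed volume = 15.6 + 42.72 + 4.34 = 62.66 cm³.
Mass = 62.66 × 1.12 = 70.1792 g.
At $75.3/kg: 70.1792/1000 × 75.3 = $5.28.

$5.28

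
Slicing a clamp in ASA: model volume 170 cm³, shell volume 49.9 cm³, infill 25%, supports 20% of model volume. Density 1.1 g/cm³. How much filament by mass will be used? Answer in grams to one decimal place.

Infill region = 170 − 49.9 = 120.1 cm³.
Infill volume: 0.25 × 120.1 → 30.025 cm³.
Support: 0.20 × 170 → 34 cm³.
Total printed volume = 49.9 + 30.025 + 34, so 113.925 cm³.
Mass = 113.925 × 1.1, so 125.3175 g.

125.3 g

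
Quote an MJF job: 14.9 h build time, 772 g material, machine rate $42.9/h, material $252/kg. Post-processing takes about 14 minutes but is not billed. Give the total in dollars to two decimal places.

Machine cost: 42.9 × 14.9 → $639.21.
Material charge = 252 × 772/1000 = $194.544.
Total = 639.21 + 194.544 = 833.754 ≈ $833.75.

$833.75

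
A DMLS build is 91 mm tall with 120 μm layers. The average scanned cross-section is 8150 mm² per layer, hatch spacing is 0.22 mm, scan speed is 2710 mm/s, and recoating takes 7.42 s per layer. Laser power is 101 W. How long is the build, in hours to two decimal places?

4.45 hours

Number of layers: 91 / 0.12 → 759 (rounded up).
Per-layer scan distance: 8150 / 0.22 → 37045.5 mm.
Per-layer scan time: 37045.5 / 2710 → 13.6699 s.
Time per layer: 13.6699 + 7.42 → 21.0899 s.
Build time = 759 × 21.0899 = 16007.2341 s = 4.45 hours.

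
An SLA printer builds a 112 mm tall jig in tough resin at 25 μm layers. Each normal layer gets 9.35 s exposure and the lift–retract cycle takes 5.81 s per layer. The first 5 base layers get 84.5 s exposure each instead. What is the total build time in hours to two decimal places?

Number of layers: 112 / 0.025 → 4480 (rounded up).
Burn-in layers = 5 × (84.5 + 5.81) = 451.55 s.
Regular layers: 4475 × (9.35 + 5.81) → 67841 s.
Total = 451.55 + 67841 = 68292.55 s = 18.97 hours.

18.97 hours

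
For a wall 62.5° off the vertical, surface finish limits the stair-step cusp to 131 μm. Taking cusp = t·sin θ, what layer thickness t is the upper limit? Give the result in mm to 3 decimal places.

sin(62.5°) = 0.8870; t_max = 0.131/0.8870 = 0.148 mm.

0.148 mm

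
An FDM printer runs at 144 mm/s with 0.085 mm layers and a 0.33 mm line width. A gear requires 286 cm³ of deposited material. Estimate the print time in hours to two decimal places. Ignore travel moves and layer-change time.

19.67 hours

Extrusion cross-section: 0.085 × 0.33 → 0.02805 mm².
Path length: 286000 mm³ / 0.02805 mm² → 10196078.4 mm.
Print-move time = 10196078.4 / 144, so 70806.1 s.
In the requested units: 70806.1 s = 19.67 hours.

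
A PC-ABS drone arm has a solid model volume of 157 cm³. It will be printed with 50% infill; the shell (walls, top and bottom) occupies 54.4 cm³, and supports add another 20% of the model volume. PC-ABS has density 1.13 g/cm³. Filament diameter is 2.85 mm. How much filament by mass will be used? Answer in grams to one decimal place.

154.9 g

Volume inside the shell = 157 − 54.4, so 102.6 cm³.
Infill volume = 0.50 × 102.6, so 51.3 cm³.
Support = 0.20 × 157 = 31.4 cm³.
Total printed volume = 54.4 + 51.3 + 31.4 = 137.1 cm³.
Mass = 137.1 × 1.13, so 154.923 g.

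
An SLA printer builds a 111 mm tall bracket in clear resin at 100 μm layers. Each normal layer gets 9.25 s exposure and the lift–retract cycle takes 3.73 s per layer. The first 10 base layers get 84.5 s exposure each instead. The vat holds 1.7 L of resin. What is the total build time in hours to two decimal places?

4.21 hours

Number of layers: 111 / 0.1 → 1110 (rounded up).
Burn-in layers = 10 × (84.5 + 3.73), so 882.3 s.
Regular layers: 1100 × (9.25 + 3.73) → 14278 s.
Sum: 882.3 + 14278 = 15160.3 s → 4.21 hours.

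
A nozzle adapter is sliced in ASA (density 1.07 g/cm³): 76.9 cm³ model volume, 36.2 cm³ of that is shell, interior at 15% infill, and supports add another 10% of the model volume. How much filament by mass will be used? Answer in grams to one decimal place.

53.5 g

Infill region = 76.9 − 36.2 = 40.7 cm³.
Infill volume: 0.15 × 40.7 → 6.105 cm³.
Support: 0.10 × 76.9 → 7.69 cm³.
Deposited volume = 36.2 + 6.105 + 7.69 = 49.995 cm³.
Mass = 49.995 × 1.07, so 53.49465 g.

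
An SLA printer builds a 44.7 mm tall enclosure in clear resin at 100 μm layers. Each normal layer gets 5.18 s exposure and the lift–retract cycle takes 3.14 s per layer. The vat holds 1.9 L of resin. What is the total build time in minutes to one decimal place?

Layer count = ceil(44.7 / 0.1) = 447.
Each layer takes = 5.18 + 3.14, so 8.32 s.
Build time: 447 × 8.32 s = 3719.04 s, i.e. 62.0 minutes.

62.0 minutes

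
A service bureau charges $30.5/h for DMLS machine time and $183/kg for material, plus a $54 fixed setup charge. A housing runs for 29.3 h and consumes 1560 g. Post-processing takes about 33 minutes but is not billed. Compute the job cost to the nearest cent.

Machine-time cost: 30.5 × 29.3 → $893.65.
Material cost = 183 × 1560/1000, so $285.48.
Total = 893.65 + 285.48 + 54 = $1233.13.

$1233.13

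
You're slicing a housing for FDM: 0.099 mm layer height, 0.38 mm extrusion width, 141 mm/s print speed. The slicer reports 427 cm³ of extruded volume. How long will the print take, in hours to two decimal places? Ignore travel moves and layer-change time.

Line area: 0.099 × 0.38 → 0.03762 mm².
Total extruded path = 427000/0.03762 = 11350345.6 mm.
Print-move time = 11350345.6 / 141, so 80498.9 s.
In the requested units: 80498.9 s = 22.36 hours.

22.36 hours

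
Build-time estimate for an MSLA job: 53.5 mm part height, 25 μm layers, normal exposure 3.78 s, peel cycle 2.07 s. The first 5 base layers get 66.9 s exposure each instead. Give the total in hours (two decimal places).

3.57 hours

Number of layers: 53.5 / 0.025 → 2140 (rounded up).
Bottom layers: 5 × (66.9 + 2.07) → 344.85 s.
Normal layers: 2135 × (3.78 + 2.07) → 12489.75 s.
Total = 344.85 + 12489.75 = 12834.6 s = 3.57 hours.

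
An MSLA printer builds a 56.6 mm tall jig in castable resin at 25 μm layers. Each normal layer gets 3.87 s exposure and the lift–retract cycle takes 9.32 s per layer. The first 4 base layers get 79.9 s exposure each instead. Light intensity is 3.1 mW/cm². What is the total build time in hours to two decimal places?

Layers = ⌈56.6/0.025⌉ = 2264.
Base layers = 4 × (79.9 + 9.32), so 356.88 s.
Remaining layers = 2260 × (3.87 + 9.32), so 29809.4 s.
Total = 356.88 + 29809.4 = 30166.28 s = 8.38 hours.

8.38 hours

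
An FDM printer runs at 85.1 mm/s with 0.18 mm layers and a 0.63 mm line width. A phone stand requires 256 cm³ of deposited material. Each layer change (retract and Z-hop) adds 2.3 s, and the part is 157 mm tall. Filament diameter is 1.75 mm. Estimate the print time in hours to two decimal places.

7.93 hours

Bead cross-section: 0.18 × 0.63 → 0.1134 mm².
Path length: 256000 mm³ / 0.1134 mm² → 2257495.6 mm.
Time extruding = 2257495.6 / 85.1 = 26527.6 s.
Layer count = ceil(157 / 0.18) = 873.
Non-print overhead: 873 × 2.3 → 2007.9 s.
Total = 26527.6 + 2007.9 = 28535.5 s = 7.93 hours.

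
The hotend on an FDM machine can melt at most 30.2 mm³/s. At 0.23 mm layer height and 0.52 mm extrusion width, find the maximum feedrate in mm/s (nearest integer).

Bead cross-section = 0.23 × 0.52, so 0.1196 mm².
Max speed = 30.2 / 0.1196 = 252.51 ≈ 253 mm/s.

253 mm/s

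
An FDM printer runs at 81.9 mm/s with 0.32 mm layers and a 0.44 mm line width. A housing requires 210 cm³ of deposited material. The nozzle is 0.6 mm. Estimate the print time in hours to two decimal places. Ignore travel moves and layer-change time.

5.06 hours

Bead cross-section = 0.32 × 0.44 = 0.1408 mm².
Path length: 210000 mm³ / 0.1408 mm² → 1491477.3 mm.
Extrusion time = 1491477.3 / 81.9, so 18211 s.
In the requested units: 18211 s = 5.06 hours.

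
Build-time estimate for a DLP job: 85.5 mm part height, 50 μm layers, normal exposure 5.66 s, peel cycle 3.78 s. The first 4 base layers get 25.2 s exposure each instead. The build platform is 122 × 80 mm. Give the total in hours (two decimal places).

Layer count = ceil(85.5 / 0.05) = 1710.
Base layers = 4 × (25.2 + 3.78), so 115.92 s.
Normal layers: 1706 × (5.66 + 3.78) → 16104.64 s.
Total = 115.92 + 16104.64 = 16220.56 s = 4.51 hours.

4.51 hours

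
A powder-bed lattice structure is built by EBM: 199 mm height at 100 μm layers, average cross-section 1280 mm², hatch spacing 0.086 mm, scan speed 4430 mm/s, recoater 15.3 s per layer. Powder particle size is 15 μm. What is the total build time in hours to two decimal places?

10.31 hours

Number of layers: 199 / 0.1 → 1990 (rounded up).
Hatch length per layer: 1280 / 0.086 → 14883.7 mm.
Beam time per layer: 14883.7 / 4430 → 3.3598 s.
Time per layer = 3.3598 + 15.3 = 18.6598 s.
1990 layers × 18.6598 s/layer = 37133.002 s, i.e. 10.31 hours.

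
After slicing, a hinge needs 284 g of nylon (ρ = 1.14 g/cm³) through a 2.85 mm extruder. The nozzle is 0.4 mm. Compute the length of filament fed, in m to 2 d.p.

Extruded volume: 284/1.14 = 249.1228 cm³ (249122.8 mm³).
Filament cross-section = π × (2.85/2)² = 6.3794 mm².
Length = 249122.8 / 6.3794 = 39051.13 mm = 39.05 m.

39.05 m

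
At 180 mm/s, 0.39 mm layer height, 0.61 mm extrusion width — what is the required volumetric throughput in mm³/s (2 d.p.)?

A: 0.39 × 0.61 → 0.2379 mm².
Volumetric flow = 180 × 0.2379 = 42.82 mm³/s.

42.82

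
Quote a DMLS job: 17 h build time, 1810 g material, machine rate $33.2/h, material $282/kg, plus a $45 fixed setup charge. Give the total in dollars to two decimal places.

$1119.82

Machine-time cost = 33.2 × 17, so $564.40.
Material charge = 282 × 1810/1000, so $510.42.
Total = 564.40 + 510.42 + 45 = $1119.82.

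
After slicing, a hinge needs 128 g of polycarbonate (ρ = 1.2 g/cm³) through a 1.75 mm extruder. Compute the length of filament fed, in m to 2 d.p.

44.35 m

Volume = 128 g / 1.2 g·cm⁻³ = 106.6667 cm³ = 106666.7 mm³.
A = π r² = π × 0.875² = 2.4053 mm².
Length = 106666.7 / 2.4053 = 44346.53 mm = 44.35 m.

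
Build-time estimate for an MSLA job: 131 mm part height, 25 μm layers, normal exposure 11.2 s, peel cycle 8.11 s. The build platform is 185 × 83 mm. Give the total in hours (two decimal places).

28.11 hours

Layer count = ceil(131 / 0.025) = 5240.
Cycle time = 11.2 + 8.11 = 19.31 s.
Build time: 5240 × 19.31 s = 101184.4 s, i.e. 28.11 hours.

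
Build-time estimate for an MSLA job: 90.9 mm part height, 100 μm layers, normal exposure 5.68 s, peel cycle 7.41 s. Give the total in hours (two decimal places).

3.31 hours

Layer count = ceil(90.9 / 0.1) = 909.
Cycle time = 5.68 + 7.41 = 13.09 s.
Build time: 909 × 13.09 s = 11898.81 s, i.e. 3.31 hours.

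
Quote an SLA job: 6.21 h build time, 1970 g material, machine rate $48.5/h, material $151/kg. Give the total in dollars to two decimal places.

$598.66

Machine cost: 48.5 × 6.21 → $301.185.
Feedstock cost = 151 × 1970/1000, so $297.47.
Job cost: 301.185 + 297.47 = 598.655 ≈ $598.66.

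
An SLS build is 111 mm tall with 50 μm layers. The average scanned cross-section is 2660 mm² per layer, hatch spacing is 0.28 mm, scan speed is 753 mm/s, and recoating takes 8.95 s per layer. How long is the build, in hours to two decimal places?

Number of layers: 111 / 0.05 → 2220 (rounded up).
Scan path per layer = 2660 / 0.28 = 9500 mm.
Per-layer scan time = 9500 / 753, so 12.6162 s.
Layer cycle = 12.6162 + 8.95, so 21.5662 s.
2220 layers × 21.5662 s/layer = 47876.964 s, i.e. 13.30 hours.

13.30 hours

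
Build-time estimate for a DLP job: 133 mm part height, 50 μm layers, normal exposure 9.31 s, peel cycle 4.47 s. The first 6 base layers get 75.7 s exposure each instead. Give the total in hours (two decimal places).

Number of layers: 133 / 0.05 → 2660 (rounded up).
Base layers = 6 × (75.7 + 4.47) = 481.02 s.
Regular layers = 2654 × (9.31 + 4.47) = 36572.12 s.
Total = 481.02 + 36572.12 = 37053.14 s = 10.29 hours.

10.29 hours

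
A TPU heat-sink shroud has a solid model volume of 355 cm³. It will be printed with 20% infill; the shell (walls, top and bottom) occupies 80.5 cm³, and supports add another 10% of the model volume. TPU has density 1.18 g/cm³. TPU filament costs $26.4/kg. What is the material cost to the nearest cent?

Volume inside the shell = 355 − 80.5, so 274.5 cm³.
Infill deposited = 0.20 × 274.5 = 54.9 cm³.
Support = 0.10 × 355 = 35.5 cm³.
Total printed volume = 80.5 + 54.9 + 35.5, so 170.9 cm³.
Mass = 170.9 × 1.18, so 201.662 g.
Cost = 201.662 g / 1000 × $26.4/kg = $5.32.

$5.32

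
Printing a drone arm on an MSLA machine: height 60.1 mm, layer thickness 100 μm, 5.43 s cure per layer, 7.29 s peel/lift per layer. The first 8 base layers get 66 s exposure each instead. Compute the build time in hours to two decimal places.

2.26 hours

Layer count = ceil(60.1 / 0.1) = 601.
Base layers: 8 × (66 + 7.29) → 586.32 s.
Normal layers = 593 × (5.43 + 7.29) = 7542.96 s.
Sum: 586.32 + 7542.96 = 8129.28 s → 2.26 hours.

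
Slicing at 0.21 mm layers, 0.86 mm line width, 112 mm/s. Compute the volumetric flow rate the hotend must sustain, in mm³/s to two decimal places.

20.23

Bead cross-section = 0.21 × 0.86, so 0.1806 mm².
Q = v·A = 112 × 0.1806 = 20.23 mm³/s.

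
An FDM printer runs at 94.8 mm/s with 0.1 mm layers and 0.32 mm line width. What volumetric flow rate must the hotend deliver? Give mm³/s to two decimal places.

Extrusion cross-section: 0.1 × 0.32 → 0.032 mm².
Q = v·A = 94.8 × 0.032 = 3.03 mm³/s.

3.03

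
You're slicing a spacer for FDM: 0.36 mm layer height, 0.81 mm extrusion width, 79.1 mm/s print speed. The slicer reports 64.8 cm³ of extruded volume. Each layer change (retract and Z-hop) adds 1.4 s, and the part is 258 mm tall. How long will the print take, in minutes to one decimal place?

Line area: 0.36 × 0.81 → 0.2916 mm².
Total extruded path = 64800/0.2916 = 222222.2 mm.
Print-move time = 222222.2 / 79.1, so 2809.4 s.
Layers = ⌈258/0.36⌉ = 717.
Layer-change overhead = 717 × 1.4 = 1003.8 s.
Total = 2809.4 + 1003.8 = 3813.2 s = 63.6 minutes.

63.6 minutes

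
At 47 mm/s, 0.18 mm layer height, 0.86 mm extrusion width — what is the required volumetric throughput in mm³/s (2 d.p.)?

7.28

Bead cross-section = 0.18 × 0.86 = 0.1548 mm².
Volumetric flow = 47 × 0.1548 = 7.28 mm³/s.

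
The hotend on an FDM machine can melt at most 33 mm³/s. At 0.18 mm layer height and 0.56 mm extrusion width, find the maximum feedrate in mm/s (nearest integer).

327 mm/s

Extrusion cross-section = 0.18 × 0.56 = 0.1008 mm².
v_max = Q/A = 33/0.1008 = 327.38 mm/s → 327 mm/s.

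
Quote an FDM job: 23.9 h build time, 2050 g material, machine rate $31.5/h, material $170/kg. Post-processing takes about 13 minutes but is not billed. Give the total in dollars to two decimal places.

Time charge: 31.5 × 23.9 → $752.85.
Material charge = 170 × 2050/1000 = $348.50.
Job cost: 752.85 + 348.50 = $1101.35.

$1101.35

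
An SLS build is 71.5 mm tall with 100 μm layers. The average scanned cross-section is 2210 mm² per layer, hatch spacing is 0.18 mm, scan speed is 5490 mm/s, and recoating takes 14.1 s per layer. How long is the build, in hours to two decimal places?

Layers = ⌈71.5/0.1⌉ = 715.
Scan path per layer: 2210 / 0.18 → 12277.8 mm.
Laser time per layer = 12277.8 / 5490 = 2.2364 s.
Layer cycle: 2.2364 + 14.1 → 16.3364 s.
Total: 715 × 16.3364 s = 11680.526 s → 3.24 hours.

3.24 hours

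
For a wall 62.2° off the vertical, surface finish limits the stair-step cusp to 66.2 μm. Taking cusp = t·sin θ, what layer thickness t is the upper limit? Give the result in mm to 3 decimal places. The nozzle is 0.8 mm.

sin(62.2°) = 0.8846; t_max = 0.0662/0.8846 = 0.075 mm.

0.075 mm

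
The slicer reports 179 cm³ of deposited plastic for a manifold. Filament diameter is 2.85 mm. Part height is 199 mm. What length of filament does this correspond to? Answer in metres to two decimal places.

28.06 m

A = π r² = π × 1.425² = 6.3794 mm².
Length = 179 cm³ / 6.3794 mm² = 179000 / 6.3794 = 28059.07 mm = 28.06 m.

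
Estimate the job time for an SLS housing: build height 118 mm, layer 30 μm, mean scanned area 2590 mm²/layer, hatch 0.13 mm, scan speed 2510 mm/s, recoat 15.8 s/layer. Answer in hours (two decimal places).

25.94 hours

Number of layers: 118 / 0.03 → 3934 (rounded up).
Hatch length per layer = 2590 / 0.13 = 19923.1 mm.
Scan time per layer = 19923.1 / 2510, so 7.9375 s.
Per-layer time = 7.9375 + 15.8, so 23.7375 s.
3934 layers × 23.7375 s/layer = 93383.325 s, i.e. 25.94 hours.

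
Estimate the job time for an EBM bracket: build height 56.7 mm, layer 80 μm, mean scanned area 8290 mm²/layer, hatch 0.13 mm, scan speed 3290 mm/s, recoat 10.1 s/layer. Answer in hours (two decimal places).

5.81 hours

Layer count = ceil(56.7 / 0.08) = 709.
Scan path per layer = 8290 / 0.13, so 63769.2 mm.
Scan time per layer = 63769.2 / 3290, so 19.3827 s.
Per-layer time = 19.3827 + 10.1, so 29.4827 s.
709 layers × 29.4827 s/layer = 20903.2343 s, i.e. 5.81 hours.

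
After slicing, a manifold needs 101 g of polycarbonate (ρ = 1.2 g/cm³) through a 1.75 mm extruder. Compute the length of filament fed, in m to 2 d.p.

Extruded volume: 101/1.2 = 84.1667 cm³ (84166.7 mm³).
A = π r² = π × 0.875² = 2.4053 mm².
L = V/A = 84166.7/2.4053 = 34992.18 mm → 34.99 m.

34.99 m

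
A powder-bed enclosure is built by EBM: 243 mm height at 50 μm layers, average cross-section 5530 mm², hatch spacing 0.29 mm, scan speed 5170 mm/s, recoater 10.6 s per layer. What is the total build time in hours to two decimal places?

19.29 hours

Layers = ⌈243/0.05⌉ = 4860.
Hatch length per layer = 5530 / 0.29, so 19069 mm.
Beam time per layer: 19069 / 5170 → 3.6884 s.
Per-layer time: 3.6884 + 10.6 → 14.2884 s.
Total: 4860 × 14.2884 s = 69441.624 s → 19.29 hours.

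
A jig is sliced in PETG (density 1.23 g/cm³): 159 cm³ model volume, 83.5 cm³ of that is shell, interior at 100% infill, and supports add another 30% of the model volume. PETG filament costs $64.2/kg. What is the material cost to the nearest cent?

Volume inside the shell = 159 − 83.5, so 75.5 cm³.
Infill deposited = 1.00 × 75.5 = 75.5 cm³.
Support: 0.30 × 159 → 47.7 cm³.
Total printed volume = 83.5 + 75.5 + 47.7 = 206.7 cm³.
Mass = 206.7 × 1.23 = 254.241 g.
At $64.2/kg: 254.241/1000 × 64.2 = $16.32.

$16.32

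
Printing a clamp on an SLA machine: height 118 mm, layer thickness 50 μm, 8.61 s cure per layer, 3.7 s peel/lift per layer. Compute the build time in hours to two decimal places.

Layers = ⌈118/0.05⌉ = 2360.
Per-layer time = 8.61 + 3.7 = 12.31 s.
Total = 2360 × 12.31 = 29051.6 s = 8.07 hours.

8.07 hours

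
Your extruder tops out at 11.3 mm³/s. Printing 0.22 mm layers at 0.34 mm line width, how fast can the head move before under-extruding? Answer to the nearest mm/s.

151 mm/s

Extrusion cross-section: 0.22 × 0.34 → 0.0748 mm².
v_max = Q/A = 11.3/0.0748 = 151.07 mm/s → 151 mm/s.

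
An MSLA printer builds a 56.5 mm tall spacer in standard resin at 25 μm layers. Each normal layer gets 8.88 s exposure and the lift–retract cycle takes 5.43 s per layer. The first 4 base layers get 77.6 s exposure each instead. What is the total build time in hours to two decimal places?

9.06 hours

Layer count = ceil(56.5 / 0.025) = 2260.
Bottom layers = 4 × (77.6 + 5.43) = 332.12 s.
Regular layers = 2256 × (8.88 + 5.43), so 32283.36 s.
Sum: 332.12 + 32283.36 = 32615.48 s → 9.06 hours.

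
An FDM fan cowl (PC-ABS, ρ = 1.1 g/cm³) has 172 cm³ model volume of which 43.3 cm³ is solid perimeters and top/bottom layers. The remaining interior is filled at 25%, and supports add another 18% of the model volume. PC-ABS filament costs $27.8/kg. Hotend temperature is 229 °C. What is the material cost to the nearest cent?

Volume inside the shell = 172 − 43.3 = 128.7 cm³.
Infill deposited = 0.25 × 128.7 = 32.175 cm³.
Support = 0.18 × 172 = 30.96 cm³.
Deposited volume = 43.3 + 32.175 + 30.96, so 106.435 cm³.
Mass = 106.435 × 1.1, so 117.0785 g.
At $27.8/kg: 117.0785/1000 × 27.8 = $3.25.

$3.25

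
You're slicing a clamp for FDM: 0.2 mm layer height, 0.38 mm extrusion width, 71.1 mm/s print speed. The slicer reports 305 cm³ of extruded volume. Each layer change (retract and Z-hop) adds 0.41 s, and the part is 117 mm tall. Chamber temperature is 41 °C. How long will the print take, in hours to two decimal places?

Bead cross-section = 0.2 × 0.38 = 0.076 mm².
Path length: 305000 mm³ / 0.076 mm² → 4013157.9 mm.
Time extruding = 4013157.9 / 71.1, so 56443.9 s.
Number of layers: 117 / 0.2 → 585 (rounded up).
Layer-change overhead = 585 × 0.41, so 239.85 s.
Altogether 56443.9 + 239.85 = 56683.75 s, i.e. 15.75 hours.

15.75 hours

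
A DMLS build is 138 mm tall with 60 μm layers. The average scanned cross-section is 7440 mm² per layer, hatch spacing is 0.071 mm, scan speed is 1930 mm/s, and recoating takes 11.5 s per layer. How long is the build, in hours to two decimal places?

42.04 hours

Number of layers: 138 / 0.06 → 2300 (rounded up).
Scan path per layer = 7440 / 0.071, so 104788.7 mm.
Laser time per layer = 104788.7 / 1930, so 54.2947 s.
Time per layer = 54.2947 + 11.5, so 65.7947 s.
Total: 2300 × 65.7947 s = 151327.81 s → 42.04 hours.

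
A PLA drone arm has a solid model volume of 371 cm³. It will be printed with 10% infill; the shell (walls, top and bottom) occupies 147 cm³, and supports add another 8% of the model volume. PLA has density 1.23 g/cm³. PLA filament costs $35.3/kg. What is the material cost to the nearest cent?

Infill region: 371 − 147 → 224 cm³.
Deposited infill = 0.10 × 224 = 22.4 cm³.
Support = 0.08 × 371 = 29.68 cm³.
Deposited volume = 147 + 22.4 + 29.68, so 199.08 cm³.
Mass = 199.08 × 1.23 = 244.8684 g.
At $35.3/kg: 244.8684/1000 × 35.3 = $8.64.

$8.64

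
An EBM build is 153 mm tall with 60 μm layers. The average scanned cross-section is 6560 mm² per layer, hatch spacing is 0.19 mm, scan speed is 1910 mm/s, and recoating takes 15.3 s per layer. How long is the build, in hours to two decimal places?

23.64 hours

Layers = ⌈153/0.06⌉ = 2550.
Scan path per layer = 6560 / 0.19, so 34526.3 mm.
Beam time per layer: 34526.3 / 1910 → 18.0766 s.
Per-layer time = 18.0766 + 15.3, so 33.3766 s.
2550 layers × 33.3766 s/layer = 85110.33 s, i.e. 23.64 hours.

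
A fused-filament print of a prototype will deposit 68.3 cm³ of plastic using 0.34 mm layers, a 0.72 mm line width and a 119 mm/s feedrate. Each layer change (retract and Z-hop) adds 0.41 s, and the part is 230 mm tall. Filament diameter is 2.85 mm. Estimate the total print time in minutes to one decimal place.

43.7 minutes

Bead cross-section = 0.34 × 0.72 = 0.2448 mm².
Toolpath length = 68.3 cm³ / 0.2448 mm² = 68300 / 0.2448 = 279003.3 mm.
Print-move time = 279003.3 / 119 = 2344.6 s.
Number of layers: 230 / 0.34 → 677 (rounded up).
Layer-change overhead = 677 × 0.41 = 277.57 s.
Altogether 2344.6 + 277.57 = 2622.17 s, i.e. 43.7 minutes.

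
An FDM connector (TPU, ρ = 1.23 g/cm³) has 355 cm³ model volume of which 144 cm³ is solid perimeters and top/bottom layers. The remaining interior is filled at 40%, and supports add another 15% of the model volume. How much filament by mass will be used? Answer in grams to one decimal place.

346.4 g

Infill region = 355 − 144, so 211 cm³.
Infill deposited = 0.40 × 211, so 84.4 cm³.
Support = 0.15 × 355, so 53.25 cm³.
Deposited volume = 144 + 84.4 + 53.25 = 281.65 cm³.
Mass = 281.65 × 1.23 = 346.4295 g.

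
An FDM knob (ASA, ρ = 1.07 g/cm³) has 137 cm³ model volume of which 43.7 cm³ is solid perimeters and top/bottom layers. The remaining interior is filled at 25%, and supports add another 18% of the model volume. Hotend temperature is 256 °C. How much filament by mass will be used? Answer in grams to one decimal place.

Volume inside the shell = 137 − 43.7, so 93.3 cm³.
Infill volume: 0.25 × 93.3 → 23.325 cm³.
Support = 0.18 × 137, so 24.66 cm³.
Deposited volume = 43.7 + 23.325 + 24.66 = 91.685 cm³.
Mass: 91.685 × 1.07 → 98.10295 g.

98.1 g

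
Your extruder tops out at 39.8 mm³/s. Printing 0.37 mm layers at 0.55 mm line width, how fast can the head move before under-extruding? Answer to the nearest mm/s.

196 mm/s

Extrusion cross-section = 0.37 × 0.55, so 0.2035 mm².
Max speed = 39.8 / 0.2035 = 195.58 ≈ 196 mm/s.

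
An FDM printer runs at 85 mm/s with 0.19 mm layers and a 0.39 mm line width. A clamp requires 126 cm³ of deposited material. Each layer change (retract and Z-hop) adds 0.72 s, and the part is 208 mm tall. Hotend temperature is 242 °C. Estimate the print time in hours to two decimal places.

5.78 hours

Extrusion cross-section = 0.19 × 0.39, so 0.0741 mm².
Toolpath length = 126 cm³ / 0.0741 mm² = 126000 / 0.0741 = 1700404.9 mm.
Extrusion time: 1700404.9 / 85 → 20004.8 s.
Layers = ⌈208/0.19⌉ = 1095.
Z-hop total: 1095 × 0.72 → 788.4 s.
Altogether 20004.8 + 788.4 = 20793.2 s, i.e. 5.78 hours.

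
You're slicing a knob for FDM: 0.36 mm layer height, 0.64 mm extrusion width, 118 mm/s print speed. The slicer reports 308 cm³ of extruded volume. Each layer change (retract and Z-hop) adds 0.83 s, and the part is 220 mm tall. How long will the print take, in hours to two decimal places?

Extrusion cross-section: 0.36 × 0.64 → 0.2304 mm².
Toolpath length = 308 cm³ / 0.2304 mm² = 308000 / 0.2304 = 1336805.6 mm.
Extrusion time = 1336805.6 / 118, so 11328.9 s.
Number of layers: 220 / 0.36 → 612 (rounded up).
Z-hop total = 612 × 0.83 = 507.96 s.
Total = 11328.9 + 507.96 = 11836.86 s = 3.29 hours.

3.29 hours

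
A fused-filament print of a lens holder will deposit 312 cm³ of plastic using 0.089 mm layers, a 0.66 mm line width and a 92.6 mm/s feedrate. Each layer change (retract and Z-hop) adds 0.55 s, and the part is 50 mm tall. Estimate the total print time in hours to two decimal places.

Line area: 0.089 × 0.66 → 0.05874 mm².
Path length: 312000 mm³ / 0.05874 mm² → 5311542.4 mm.
Extrusion time = 5311542.4 / 92.6 = 57360.1 s.
Layers = ⌈50/0.089⌉ = 562.
Layer-change overhead = 562 × 0.55, so 309.1 s.
Total = 57360.1 + 309.1 = 57669.2 s = 16.02 hours.

16.02 hours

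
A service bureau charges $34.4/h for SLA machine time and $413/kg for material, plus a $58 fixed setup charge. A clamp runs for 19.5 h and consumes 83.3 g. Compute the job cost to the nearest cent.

$763.20

Time charge = 34.4 × 19.5, so $670.80.
Feedstock cost = 413 × 83.3/1000, so $34.4029.
Total = 670.80 + 34.4029 + 58 = 763.2029 ≈ $763.20.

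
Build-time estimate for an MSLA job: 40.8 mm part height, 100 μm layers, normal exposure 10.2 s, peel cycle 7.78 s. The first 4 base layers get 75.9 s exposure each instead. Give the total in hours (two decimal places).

2.11 hours

Layer count = ceil(40.8 / 0.1) = 408.
Base layers: 4 × (75.9 + 7.78) → 334.72 s.
Regular layers = 404 × (10.2 + 7.78), so 7263.92 s.
Sum: 334.72 + 7263.92 = 7598.64 s → 2.11 hours.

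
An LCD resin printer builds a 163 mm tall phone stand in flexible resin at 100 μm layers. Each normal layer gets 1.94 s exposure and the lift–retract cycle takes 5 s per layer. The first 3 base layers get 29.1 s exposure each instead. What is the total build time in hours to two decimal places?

3.16 hours

Number of layers: 163 / 0.1 → 1630 (rounded up).
Bottom layers: 3 × (29.1 + 5) → 102.3 s.
Remaining layers = 1627 × (1.94 + 5) = 11291.38 s.
Sum: 102.3 + 11291.38 = 11393.68 s → 3.16 hours.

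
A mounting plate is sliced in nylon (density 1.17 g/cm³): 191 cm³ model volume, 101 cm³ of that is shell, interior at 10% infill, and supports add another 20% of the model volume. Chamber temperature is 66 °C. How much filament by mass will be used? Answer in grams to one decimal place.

Infill region = 191 − 101 = 90 cm³.
Infill deposited = 0.10 × 90 = 9 cm³.
Support = 0.20 × 191 = 38.2 cm³.
Deposited volume = 101 + 9 + 38.2 = 148.2 cm³.
Mass: 148.2 × 1.17 → 173.394 g.

173.4 g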